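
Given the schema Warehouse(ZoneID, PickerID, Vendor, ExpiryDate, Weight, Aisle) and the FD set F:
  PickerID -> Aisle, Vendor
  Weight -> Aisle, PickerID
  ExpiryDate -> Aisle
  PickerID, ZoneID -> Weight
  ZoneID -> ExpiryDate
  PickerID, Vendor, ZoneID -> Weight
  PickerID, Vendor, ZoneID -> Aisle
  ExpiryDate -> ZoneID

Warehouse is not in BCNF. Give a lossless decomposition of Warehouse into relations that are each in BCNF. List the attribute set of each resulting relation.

{Aisle, PickerID, Vendor}; {ExpiryDate, Weight}; {ExpiryDate, ZoneID}; {PickerID, Weight}

Candidate keys of the original relation: {ExpiryDate, PickerID}, {ExpiryDate, Weight}, {PickerID, ZoneID}, {Weight, ZoneID}.
{Aisle, ExpiryDate, PickerID, Vendor, Weight, ZoneID}: {PickerID} determines {Aisle, PickerID, Vendor} here but is not a superkey — split on PickerID -> Aisle, Vendor, giving {Aisle, PickerID, Vendor} and {ExpiryDate, PickerID, Weight, ZoneID}.
{Aisle, PickerID, Vendor} has no BCNF violation.
{ExpiryDate, PickerID, Weight, ZoneID}: {Weight} determines {PickerID, Weight} here but is not a superkey — split on Weight -> PickerID, giving {PickerID, Weight} and {ExpiryDate, Weight, ZoneID}.
{PickerID, Weight} has no BCNF violation.
{ExpiryDate, Weight, ZoneID}: {ExpiryDate} determines {ExpiryDate, ZoneID} here but is not a superkey — split on ExpiryDate -> ZoneID, giving {ExpiryDate, ZoneID} and {ExpiryDate, Weight}.
{ExpiryDate, ZoneID} has no BCNF violation.
{ExpiryDate, Weight} has no BCNF violation.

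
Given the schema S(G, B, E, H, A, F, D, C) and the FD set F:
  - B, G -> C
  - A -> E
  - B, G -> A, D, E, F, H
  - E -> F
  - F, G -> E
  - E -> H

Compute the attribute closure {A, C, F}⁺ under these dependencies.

{A, C, E, F, H}

Start with {A, C, F}.
A -> E applies; add {E} → now {A, C, E, F}.
E -> H applies; add {H} → now {A, C, E, F, H}.
No further FD applies.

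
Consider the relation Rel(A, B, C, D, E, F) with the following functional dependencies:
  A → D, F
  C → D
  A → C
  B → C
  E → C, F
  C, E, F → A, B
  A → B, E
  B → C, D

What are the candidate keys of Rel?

{A}⁺ = {A, B, C, D, E, F} — all of the relation — so {A} is a candidate key.
{E}⁺ = {A, B, C, D, E, F} — all of the relation — so {E} is a candidate key.
Any other superkey properly contains one of these, so there are no further candidate keys.

{A}, {E}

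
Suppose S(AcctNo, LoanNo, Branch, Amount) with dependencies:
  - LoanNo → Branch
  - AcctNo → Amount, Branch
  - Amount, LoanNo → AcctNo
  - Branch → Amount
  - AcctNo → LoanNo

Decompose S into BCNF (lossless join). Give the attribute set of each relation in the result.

Candidate keys of the original relation: {AcctNo}, {LoanNo}.
{AcctNo, Amount, Branch, LoanNo}: {Branch} determines {Amount, Branch} here but is not a superkey — split on Branch → Amount, giving {Amount, Branch} and {AcctNo, Branch, LoanNo}.
{Amount, Branch} has no BCNF violation.
{AcctNo, Branch, LoanNo} has no BCNF violation.

{AcctNo, Branch, LoanNo}; {Amount, Branch}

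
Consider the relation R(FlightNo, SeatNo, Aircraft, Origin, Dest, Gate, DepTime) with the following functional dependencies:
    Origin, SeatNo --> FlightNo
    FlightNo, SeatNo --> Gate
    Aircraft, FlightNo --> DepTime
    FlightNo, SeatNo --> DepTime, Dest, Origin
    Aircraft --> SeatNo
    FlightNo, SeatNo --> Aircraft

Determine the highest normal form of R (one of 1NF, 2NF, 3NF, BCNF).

3NF

Candidate keys: {Aircraft, FlightNo}, {Aircraft, Origin}, {FlightNo, SeatNo}, {Origin, SeatNo}. Prime attributes: {Aircraft, FlightNo, Origin, SeatNo}.
For Aircraft --> SeatNo we have {Aircraft}⁺ = {Aircraft, SeatNo}; {Aircraft} is not a superkey, so BCNF fails.
But every attribute on its right side ({SeatNo}) is prime, and the same holds for every other non-superkey FD, so 3NF still holds.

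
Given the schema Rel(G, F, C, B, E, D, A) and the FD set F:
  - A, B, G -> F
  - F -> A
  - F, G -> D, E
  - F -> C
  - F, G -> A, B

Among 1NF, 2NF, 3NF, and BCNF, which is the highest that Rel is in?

1NF

Candidate keys: {A, B, G}, {F, G}. Prime attributes: {A, B, F, G}.
For F -> A we have {F}⁺ = {A, C, F}; {F} is not a superkey, so BCNF fails.
F -> C determines the non-prime attribute {C} from a non-superkey — 3NF is violated.
The proper key subset {F} of {F, G} determines non-prime {C}, so the relation is not even in 2NF.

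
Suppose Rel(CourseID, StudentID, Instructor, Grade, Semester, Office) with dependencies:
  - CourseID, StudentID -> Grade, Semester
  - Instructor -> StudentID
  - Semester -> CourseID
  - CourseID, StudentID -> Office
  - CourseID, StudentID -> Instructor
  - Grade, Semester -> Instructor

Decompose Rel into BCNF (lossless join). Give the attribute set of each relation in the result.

Candidate keys of the original relation: {CourseID, Instructor}, {CourseID, StudentID}, {Grade, Semester}, {Instructor, Semester}, {Semester, StudentID}.
Within {CourseID, Grade, Instructor, Office, Semester, StudentID}: {Instructor}⁺ ∩ {CourseID, Grade, Instructor, Office, Semester, StudentID} = {Instructor, StudentID}, not the whole set, so Instructor -> StudentID violates BCNF; decompose into {Instructor, StudentID} and {CourseID, Grade, Instructor, Office, Semester}.
{Instructor, StudentID} is in BCNF.
Within {CourseID, Grade, Instructor, Office, Semester}: {Semester}⁺ ∩ {CourseID, Grade, Instructor, Office, Semester} = {CourseID, Semester}, not the whole set, so Semester -> CourseID violates BCNF; decompose into {CourseID, Semester} and {Grade, Instructor, Office, Semester}.
{CourseID, Semester} is in BCNF.
{Grade, Instructor, Office, Semester} is in BCNF.

{CourseID, Semester}; {Grade, Instructor, Office, Semester}; {Instructor, StudentID}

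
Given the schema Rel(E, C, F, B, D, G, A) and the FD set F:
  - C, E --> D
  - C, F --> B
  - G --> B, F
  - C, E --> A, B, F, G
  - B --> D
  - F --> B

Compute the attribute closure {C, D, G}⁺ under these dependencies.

Start with {C, D, G}.
G --> B, F applies; add {B, F} → now {B, C, D, F, G}.
No further FD applies.

{B, C, D, F, G}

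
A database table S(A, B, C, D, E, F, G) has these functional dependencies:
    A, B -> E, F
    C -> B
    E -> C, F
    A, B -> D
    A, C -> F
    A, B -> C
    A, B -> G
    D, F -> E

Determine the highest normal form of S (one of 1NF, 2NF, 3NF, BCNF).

Candidate keys: {A, B}, {A, C}, {A, D, F}, {A, E}. Prime attributes: {A, B, C, D, E, F}.
C -> B breaks BCNF: {C}⁺ = {B, C}, so {C} is not a superkey.
Its right-hand attributes {B} are all prime, as are those of every other non-superkey FD — the relation is in 3NF.

3NF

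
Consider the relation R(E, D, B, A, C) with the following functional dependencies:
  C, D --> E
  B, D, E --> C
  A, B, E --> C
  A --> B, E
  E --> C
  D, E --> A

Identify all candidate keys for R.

{A, D}, {C, D}, {D, E}

No FD produces {D}, so it must be in every candidate key.
{A, D}⁺ = {A, B, C, D, E}, which is every attribute, so {A, D} is a candidate key.
{C, D}⁺ = {A, B, C, D, E}, which is every attribute, so {C, D} is a candidate key.
{D, E}⁺ = {A, B, C, D, E}, which is every attribute, so {D, E} is a candidate key.
These are minimal and exhaustive — every other superkey contains one of them.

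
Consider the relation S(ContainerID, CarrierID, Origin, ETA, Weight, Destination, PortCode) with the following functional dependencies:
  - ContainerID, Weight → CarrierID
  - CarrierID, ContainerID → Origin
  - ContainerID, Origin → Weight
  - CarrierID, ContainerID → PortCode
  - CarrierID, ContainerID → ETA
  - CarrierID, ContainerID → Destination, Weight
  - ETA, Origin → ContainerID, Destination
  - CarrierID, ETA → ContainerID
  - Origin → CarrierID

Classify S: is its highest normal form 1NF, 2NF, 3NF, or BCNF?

Candidate keys: {CarrierID, ContainerID}, {CarrierID, ETA}, {ContainerID, Origin}, {ContainerID, Weight}, {ETA, Origin}. Prime attributes: {CarrierID, ContainerID, ETA, Origin, Weight}.
For Origin → CarrierID we have {Origin}⁺ = {CarrierID, Origin}; {Origin} is not a superkey, so BCNF fails.
Since {CarrierID} ⊆ prime attributes and every other non-superkey FD also has a prime right side, the schema is in 3NF.

3NF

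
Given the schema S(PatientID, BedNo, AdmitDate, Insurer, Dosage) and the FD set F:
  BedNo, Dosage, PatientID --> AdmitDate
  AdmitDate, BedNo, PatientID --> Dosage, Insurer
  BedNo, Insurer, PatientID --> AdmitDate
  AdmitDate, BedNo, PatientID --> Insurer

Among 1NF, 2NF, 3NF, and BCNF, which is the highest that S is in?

Candidate keys: {AdmitDate, BedNo, PatientID}, {BedNo, Dosage, PatientID}, {BedNo, Insurer, PatientID}. Prime attributes: {AdmitDate, BedNo, Dosage, Insurer, PatientID}.
Each dependency's left side is a superkey — BCNF holds.

BCNF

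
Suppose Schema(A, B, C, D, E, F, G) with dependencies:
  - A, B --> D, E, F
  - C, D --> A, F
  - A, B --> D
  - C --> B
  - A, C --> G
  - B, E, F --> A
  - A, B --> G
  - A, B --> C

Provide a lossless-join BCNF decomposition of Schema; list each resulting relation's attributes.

{A, C, D, E, F, G}; {B, C}

Candidate keys of the original relation: {A, B}, {A, C}, {B, E, F}, {C, D}, {C, E, F}.
Within {A, B, C, D, E, F, G}: {C}⁺ ∩ {A, B, C, D, E, F, G} = {B, C}, not the whole set, so C --> B violates BCNF; decompose into {B, C} and {A, C, D, E, F, G}.
{B, C} is in BCNF.
{A, C, D, E, F, G} is in BCNF.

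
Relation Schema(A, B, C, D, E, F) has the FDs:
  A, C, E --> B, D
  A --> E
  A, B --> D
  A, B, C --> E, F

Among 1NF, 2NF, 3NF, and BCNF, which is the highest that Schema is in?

Candidate key: {A, C}. Prime attributes: {A, C}.
For A --> E we have {A}⁺ = {A, E}; {A} is not a superkey, so BCNF fails.
Because {E} is non-prime and the left side of A --> E is not a superkey, the relation is not in 3NF.
Since {A} ⊂ {A, C} and {A}⁺ ⊇ {E} with {E} non-prime, there is a partial dependency; 2NF fails.

1NF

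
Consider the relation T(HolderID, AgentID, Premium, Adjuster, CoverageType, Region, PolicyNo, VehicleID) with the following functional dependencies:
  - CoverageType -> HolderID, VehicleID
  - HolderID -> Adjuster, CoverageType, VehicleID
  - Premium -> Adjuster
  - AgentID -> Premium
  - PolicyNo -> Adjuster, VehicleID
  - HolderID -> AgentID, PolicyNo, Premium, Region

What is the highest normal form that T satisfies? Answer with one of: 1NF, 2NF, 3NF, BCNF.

Candidate keys: {CoverageType}, {HolderID}. Prime attributes: {CoverageType, HolderID}.
Premium -> Adjuster breaks BCNF: {Premium}⁺ = {Adjuster, Premium}, so {Premium} is not a superkey.
Premium -> Adjuster determines the non-prime attribute {Adjuster} from a non-superkey — 3NF is violated.
With only single-attribute keys there can be no partial dependency, so 2NF holds.

2NF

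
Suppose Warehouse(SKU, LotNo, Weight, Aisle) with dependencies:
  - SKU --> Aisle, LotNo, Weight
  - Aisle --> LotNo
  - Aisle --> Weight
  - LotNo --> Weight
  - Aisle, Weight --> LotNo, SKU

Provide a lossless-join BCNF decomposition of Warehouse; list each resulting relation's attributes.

Candidate keys of the original relation: {Aisle}, {SKU}.
Within {Aisle, LotNo, SKU, Weight}: {LotNo}⁺ ∩ {Aisle, LotNo, SKU, Weight} = {LotNo, Weight}, not the whole set, so LotNo --> Weight violates BCNF; decompose into {LotNo, Weight} and {Aisle, LotNo, SKU}.
{LotNo, Weight} is in BCNF.
{Aisle, LotNo, SKU} is in BCNF.

{Aisle, LotNo, SKU}; {LotNo, Weight}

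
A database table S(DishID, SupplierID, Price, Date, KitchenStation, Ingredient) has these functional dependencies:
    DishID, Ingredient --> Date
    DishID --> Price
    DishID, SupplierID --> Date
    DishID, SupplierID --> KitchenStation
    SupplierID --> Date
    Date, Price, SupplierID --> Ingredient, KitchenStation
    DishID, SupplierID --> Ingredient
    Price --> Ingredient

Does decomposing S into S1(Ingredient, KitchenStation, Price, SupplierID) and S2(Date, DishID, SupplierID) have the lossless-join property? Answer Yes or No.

The shared attributes are {SupplierID} and {SupplierID}⁺ = {Date, SupplierID}.
The closure covers neither S1 nor S2 entirely; the join is not lossless.

No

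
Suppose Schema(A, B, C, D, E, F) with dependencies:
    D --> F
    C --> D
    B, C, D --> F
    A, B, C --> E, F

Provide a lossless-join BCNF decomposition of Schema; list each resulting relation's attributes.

Candidate key of the original relation: {A, B, C}.
In {A, B, C, D, E, F}, {D} is not a superkey ({D}⁺ restricted to this set is {D, F}), so split on D --> F into {D, F} and {A, B, C, D, E}.
{D, F}: every determinant is a superkey — BCNF.
In {A, B, C, D, E}, {C} is not a superkey ({C}⁺ restricted to this set is {C, D}), so split on C --> D into {C, D} and {A, B, C, E}.
{C, D}: every determinant is a superkey — BCNF.
{A, B, C, E}: every determinant is a superkey — BCNF.

{A, B, C, E}; {C, D}; {D, F}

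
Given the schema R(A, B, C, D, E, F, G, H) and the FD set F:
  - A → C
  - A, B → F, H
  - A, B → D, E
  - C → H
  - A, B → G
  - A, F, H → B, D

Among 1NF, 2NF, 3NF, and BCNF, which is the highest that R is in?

1NF

Candidate keys: {A, B}, {A, F}. Prime attributes: {A, B, F}.
A → C breaks BCNF: {A}⁺ = {A, C, H}, so {A} is not a superkey.
Because {C} is non-prime and the left side of A → C is not a superkey, the relation is not in 3NF.
{A} is a proper subset of the key {A, B}, and {A}⁺ contains the non-prime attributes {C, H} — a partial dependency, so 2NF is violated.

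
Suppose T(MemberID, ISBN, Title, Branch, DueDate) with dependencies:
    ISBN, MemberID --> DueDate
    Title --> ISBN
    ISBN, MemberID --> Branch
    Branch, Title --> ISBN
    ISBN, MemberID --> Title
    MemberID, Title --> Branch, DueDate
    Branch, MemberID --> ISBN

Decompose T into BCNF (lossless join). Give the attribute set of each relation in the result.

Candidate keys of the original relation: {Branch, MemberID}, {ISBN, MemberID}, {MemberID, Title}.
In {Branch, DueDate, ISBN, MemberID, Title}, {Title} is not a superkey ({Title}⁺ restricted to this set is {ISBN, Title}), so split on Title --> ISBN into {ISBN, Title} and {Branch, DueDate, MemberID, Title}.
{ISBN, Title} is in BCNF.
{Branch, DueDate, MemberID, Title} is in BCNF.

{Branch, DueDate, MemberID, Title}; {ISBN, Title}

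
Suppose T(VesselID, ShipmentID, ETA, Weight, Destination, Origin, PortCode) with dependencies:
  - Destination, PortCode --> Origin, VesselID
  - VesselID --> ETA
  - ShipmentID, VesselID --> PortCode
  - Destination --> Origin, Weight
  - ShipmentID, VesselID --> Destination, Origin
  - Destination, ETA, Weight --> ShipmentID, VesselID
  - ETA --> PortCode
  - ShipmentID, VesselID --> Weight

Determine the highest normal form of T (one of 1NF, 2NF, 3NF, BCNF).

Candidate keys: {Destination, ETA}, {Destination, PortCode}, {Destination, VesselID}, {ShipmentID, VesselID}. Prime attributes: {Destination, ETA, PortCode, ShipmentID, VesselID}.
VesselID --> ETA breaks BCNF: {VesselID}⁺ = {ETA, PortCode, VesselID}, so {VesselID} is not a superkey.
Destination --> Origin, Weight determines the non-prime attributes {Origin, Weight} from a non-superkey — 3NF is violated.
{Destination} is a proper subset of the key {Destination, ETA}, and {Destination}⁺ contains the non-prime attributes {Origin, Weight} — a partial dependency, so 2NF is violated.

1NF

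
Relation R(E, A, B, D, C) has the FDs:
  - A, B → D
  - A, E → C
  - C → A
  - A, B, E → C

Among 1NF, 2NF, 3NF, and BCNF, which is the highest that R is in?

1NF

Candidate keys: {A, B, E}, {B, C, E}. Prime attributes: {A, B, C, E}.
For A, B → D we have {A, B}⁺ = {A, B, D}; {A, B} is not a superkey, so BCNF fails.
A, B → D determines the non-prime attribute {D} from a non-superkey — 3NF is violated.
Since {A, B} ⊂ {A, B, E} and {A, B}⁺ ⊇ {D} with {D} non-prime, there is a partial dependency; 2NF fails.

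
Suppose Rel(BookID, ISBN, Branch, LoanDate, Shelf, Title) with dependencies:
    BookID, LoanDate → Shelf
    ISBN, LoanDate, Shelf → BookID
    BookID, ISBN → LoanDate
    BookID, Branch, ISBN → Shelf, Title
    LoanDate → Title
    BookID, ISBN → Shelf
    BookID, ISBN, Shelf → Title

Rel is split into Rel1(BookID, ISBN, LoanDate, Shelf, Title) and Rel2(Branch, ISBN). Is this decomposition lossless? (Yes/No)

Rel1 ∩ Rel2 = {ISBN}; its closure under F is {ISBN}.
The closure covers neither Rel1 nor Rel2 entirely; the join is not lossless.

No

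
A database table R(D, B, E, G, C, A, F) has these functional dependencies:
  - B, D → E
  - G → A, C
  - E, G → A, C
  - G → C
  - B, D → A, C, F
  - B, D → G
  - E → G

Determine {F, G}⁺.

{A, C, F, G}

Start with {F, G}.
G → A, C applies; add {A, C} → now {A, C, F, G}.
No further FD applies.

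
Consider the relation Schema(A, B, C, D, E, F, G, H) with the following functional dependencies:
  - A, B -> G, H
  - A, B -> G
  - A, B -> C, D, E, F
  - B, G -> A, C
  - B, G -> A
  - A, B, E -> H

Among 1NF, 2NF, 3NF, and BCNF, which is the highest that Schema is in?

BCNF

Candidate keys: {A, B}, {B, G}. Prime attributes: {A, B, G}.
Every FD has a superkey on the left, so the relation is in BCNF.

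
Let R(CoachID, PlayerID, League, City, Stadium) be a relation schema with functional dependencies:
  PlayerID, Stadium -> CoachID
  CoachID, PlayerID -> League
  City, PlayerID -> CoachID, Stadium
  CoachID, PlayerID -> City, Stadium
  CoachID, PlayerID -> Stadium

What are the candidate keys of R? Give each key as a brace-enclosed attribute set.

No FD produces {PlayerID}, so it must be in every candidate key.
{City, PlayerID}⁺ = {City, CoachID, League, PlayerID, Stadium} — all of the relation — so {City, PlayerID} is a candidate key.
{CoachID, PlayerID}⁺ = {City, CoachID, League, PlayerID, Stadium} — all of the relation — so {CoachID, PlayerID} is a candidate key.
{PlayerID, Stadium}⁺ = {City, CoachID, League, PlayerID, Stadium} — all of the relation — so {PlayerID, Stadium} is a candidate key.
These are minimal and exhaustive — every other superkey contains one of them.

{City, PlayerID}, {CoachID, PlayerID}, {PlayerID, Stadium}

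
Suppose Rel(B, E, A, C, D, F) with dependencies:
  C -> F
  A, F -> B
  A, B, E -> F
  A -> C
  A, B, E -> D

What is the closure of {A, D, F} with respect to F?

{A, B, C, D, F}

Start with {A, D, F}.
A, F -> B applies; add {B} → now {A, B, D, F}.
A -> C applies; add {C} → now {A, B, C, D, F}.
No further FD applies.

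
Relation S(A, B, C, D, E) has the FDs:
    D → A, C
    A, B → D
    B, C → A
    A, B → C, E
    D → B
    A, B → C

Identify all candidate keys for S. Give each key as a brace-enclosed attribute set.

{A, B}, {B, C}, {D}

{D}⁺ = {A, B, C, D, E} — all of the relation — so {D} is a candidate key.
{A, B}⁺ = {A, B, C, D, E} — all of the relation — so {A, B} is a candidate key.
{B, C}⁺ = {A, B, C, D, E} — all of the relation — so {B, C} is a candidate key.
No proper subset of any of these is a key, and no other minimal superkey exists.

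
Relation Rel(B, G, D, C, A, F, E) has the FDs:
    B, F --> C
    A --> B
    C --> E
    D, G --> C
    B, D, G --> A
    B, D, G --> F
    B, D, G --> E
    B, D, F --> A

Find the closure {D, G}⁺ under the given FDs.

Start with {D, G}.
D, G --> C applies; add {C} → now {C, D, G}.
C --> E applies; add {E} → now {C, D, E, G}.
No further FD applies.

{C, D, E, G}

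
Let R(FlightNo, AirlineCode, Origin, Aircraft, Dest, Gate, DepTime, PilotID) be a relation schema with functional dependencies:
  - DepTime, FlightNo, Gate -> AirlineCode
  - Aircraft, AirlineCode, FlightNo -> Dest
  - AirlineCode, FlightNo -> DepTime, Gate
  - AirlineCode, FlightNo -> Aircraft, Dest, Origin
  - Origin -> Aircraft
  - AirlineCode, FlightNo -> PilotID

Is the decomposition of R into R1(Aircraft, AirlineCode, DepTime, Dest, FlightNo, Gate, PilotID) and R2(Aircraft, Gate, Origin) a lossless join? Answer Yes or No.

Common attributes: {Aircraft, Gate}; their closure is {Aircraft, Gate}.
Neither R1 nor R2 is contained in that closure, so the decomposition is lossy.

No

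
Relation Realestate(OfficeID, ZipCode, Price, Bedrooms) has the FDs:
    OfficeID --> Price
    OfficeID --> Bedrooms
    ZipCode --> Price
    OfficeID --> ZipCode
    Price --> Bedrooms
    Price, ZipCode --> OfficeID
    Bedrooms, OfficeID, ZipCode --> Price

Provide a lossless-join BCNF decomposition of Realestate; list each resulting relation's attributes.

Candidate keys of the original relation: {OfficeID}, {ZipCode}.
Within {Bedrooms, OfficeID, Price, ZipCode}: {Price}⁺ ∩ {Bedrooms, OfficeID, Price, ZipCode} = {Bedrooms, Price}, not the whole set, so Price --> Bedrooms violates BCNF; decompose into {Bedrooms, Price} and {OfficeID, Price, ZipCode}.
{Bedrooms, Price} is in BCNF.
{OfficeID, Price, ZipCode} is in BCNF.

{Bedrooms, Price}; {OfficeID, Price, ZipCode}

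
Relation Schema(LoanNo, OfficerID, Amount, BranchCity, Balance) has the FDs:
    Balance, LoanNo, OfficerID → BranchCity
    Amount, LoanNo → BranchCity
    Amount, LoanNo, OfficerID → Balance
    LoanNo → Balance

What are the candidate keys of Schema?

Attributes never on any right-hand side: {Amount, LoanNo, OfficerID} — every candidate key must contain all of them.
Closure of {Amount, LoanNo, OfficerID} is {Amount, Balance, BranchCity, LoanNo, OfficerID}, the whole schema; {Amount, LoanNo, OfficerID} is a candidate key.
No other minimal set has full closure, so this is the only candidate key.

{Amount, LoanNo, OfficerID}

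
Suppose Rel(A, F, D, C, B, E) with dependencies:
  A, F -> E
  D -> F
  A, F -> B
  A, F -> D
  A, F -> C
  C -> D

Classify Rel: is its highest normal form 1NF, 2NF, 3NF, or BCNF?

3NF

Candidate keys: {A, C}, {A, D}, {A, F}. Prime attributes: {A, C, D, F}.
D -> F: {D}⁺ = {D, F}, which is not all of the attributes, so the left side is not a superkey — BCNF is violated.
But every attribute on its right side ({F}) is prime, and the same holds for every other non-superkey FD, so 3NF still holds.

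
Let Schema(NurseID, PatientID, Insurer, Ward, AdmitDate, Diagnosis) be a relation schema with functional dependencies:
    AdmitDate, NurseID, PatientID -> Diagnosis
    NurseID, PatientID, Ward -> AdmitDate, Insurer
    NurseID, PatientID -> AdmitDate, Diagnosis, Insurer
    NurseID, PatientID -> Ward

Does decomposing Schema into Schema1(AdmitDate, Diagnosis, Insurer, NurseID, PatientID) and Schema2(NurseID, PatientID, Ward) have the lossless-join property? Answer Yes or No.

Yes

Schema1 ∩ Schema2 = {NurseID, PatientID}; its closure under F is {AdmitDate, Diagnosis, Insurer, NurseID, PatientID, Ward}.
Since Schema1 ⊆ {AdmitDate, Diagnosis, Insurer, NurseID, PatientID, Ward}, the intersection is a superkey of Schema1; the decomposition is lossless.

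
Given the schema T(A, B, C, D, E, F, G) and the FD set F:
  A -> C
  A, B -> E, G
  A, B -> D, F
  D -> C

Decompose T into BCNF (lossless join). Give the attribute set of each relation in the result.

{A, B, D, E, F, G}; {A, C}

Candidate key of the original relation: {A, B}.
In {A, B, C, D, E, F, G}, {A} is not a superkey ({A}⁺ restricted to this set is {A, C}), so split on A -> C into {A, C} and {A, B, D, E, F, G}.
{A, C}: every determinant is a superkey — BCNF.
{A, B, D, E, F, G}: every determinant is a superkey — BCNF.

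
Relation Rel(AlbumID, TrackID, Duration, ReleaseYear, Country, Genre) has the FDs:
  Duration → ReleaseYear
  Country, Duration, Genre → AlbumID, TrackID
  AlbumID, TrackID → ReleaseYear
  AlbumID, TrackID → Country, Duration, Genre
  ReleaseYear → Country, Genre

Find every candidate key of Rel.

{AlbumID, TrackID}, {Duration}

{Duration}⁺ = {AlbumID, Country, Duration, Genre, ReleaseYear, TrackID} — all of the relation — so {Duration} is a candidate key.
{AlbumID, TrackID}⁺ = {AlbumID, Country, Duration, Genre, ReleaseYear, TrackID} — all of the relation — so {AlbumID, TrackID} is a candidate key.
Any other superkey properly contains one of these, so there are no further candidate keys.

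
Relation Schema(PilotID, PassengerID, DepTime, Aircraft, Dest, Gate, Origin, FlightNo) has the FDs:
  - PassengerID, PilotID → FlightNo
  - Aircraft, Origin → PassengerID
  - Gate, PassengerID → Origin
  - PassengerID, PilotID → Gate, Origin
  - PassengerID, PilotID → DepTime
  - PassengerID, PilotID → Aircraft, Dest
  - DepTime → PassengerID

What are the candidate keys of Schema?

{Aircraft, Origin, PilotID}, {DepTime, PilotID}, {PassengerID, PilotID}

No FD produces {PilotID}, so it must be in every candidate key.
{DepTime, PilotID}⁺ = {Aircraft, DepTime, Dest, FlightNo, Gate, Origin, PassengerID, PilotID}, which is every attribute, so {DepTime, PilotID} is a candidate key.
{PassengerID, PilotID}⁺ = {Aircraft, DepTime, Dest, FlightNo, Gate, Origin, PassengerID, PilotID}, which is every attribute, so {PassengerID, PilotID} is a candidate key.
{Aircraft, Origin, PilotID}⁺ = {Aircraft, DepTime, Dest, FlightNo, Gate, Origin, PassengerID, PilotID}, which is every attribute, so {Aircraft, Origin, PilotID} is a candidate key.
These are minimal and exhaustive — every other superkey contains one of them.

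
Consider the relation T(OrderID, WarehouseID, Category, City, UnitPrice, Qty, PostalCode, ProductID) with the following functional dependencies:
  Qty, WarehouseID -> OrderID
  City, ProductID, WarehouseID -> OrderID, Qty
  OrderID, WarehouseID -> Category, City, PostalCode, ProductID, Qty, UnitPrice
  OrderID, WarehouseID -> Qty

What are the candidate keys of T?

{WarehouseID} never appears on the right of any FD, so every key must include it.
Closure of {OrderID, WarehouseID} is {Category, City, OrderID, PostalCode, ProductID, Qty, UnitPrice, WarehouseID}, the whole schema; {OrderID, WarehouseID} is a candidate key.
Closure of {Qty, WarehouseID} is {Category, City, OrderID, PostalCode, ProductID, Qty, UnitPrice, WarehouseID}, the whole schema; {Qty, WarehouseID} is a candidate key.
Closure of {City, ProductID, WarehouseID} is {Category, City, OrderID, PostalCode, ProductID, Qty, UnitPrice, WarehouseID}, the whole schema; {City, ProductID, WarehouseID} is a candidate key.
These are minimal and exhaustive — every other superkey contains one of them.

{City, ProductID, WarehouseID}, {OrderID, WarehouseID}, {Qty, WarehouseID}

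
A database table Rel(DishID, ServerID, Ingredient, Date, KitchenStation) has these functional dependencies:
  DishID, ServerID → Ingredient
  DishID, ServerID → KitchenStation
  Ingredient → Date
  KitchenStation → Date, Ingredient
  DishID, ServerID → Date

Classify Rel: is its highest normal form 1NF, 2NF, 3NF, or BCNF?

Candidate key: {DishID, ServerID}. Prime attributes: {DishID, ServerID}.
Ingredient → Date: {Ingredient}⁺ = {Date, Ingredient}, which is not all of the attributes, so the left side is not a superkey — BCNF is violated.
Because {Date} is non-prime and the left side of Ingredient → Date is not a superkey, the relation is not in 3NF.
No proper subset of a key has a non-prime attribute in its closure, so there is no partial dependency; 2NF holds.

2NF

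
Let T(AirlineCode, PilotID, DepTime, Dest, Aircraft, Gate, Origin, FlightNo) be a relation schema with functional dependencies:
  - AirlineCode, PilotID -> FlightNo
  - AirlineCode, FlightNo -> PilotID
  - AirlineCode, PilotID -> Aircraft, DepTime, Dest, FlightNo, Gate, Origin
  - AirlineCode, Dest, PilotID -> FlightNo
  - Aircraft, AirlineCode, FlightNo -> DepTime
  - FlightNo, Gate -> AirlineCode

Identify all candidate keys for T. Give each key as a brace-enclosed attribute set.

{AirlineCode, FlightNo}⁺ = {Aircraft, AirlineCode, DepTime, Dest, FlightNo, Gate, Origin, PilotID} — all of the relation — so {AirlineCode, FlightNo} is a candidate key.
{AirlineCode, PilotID}⁺ = {Aircraft, AirlineCode, DepTime, Dest, FlightNo, Gate, Origin, PilotID} — all of the relation — so {AirlineCode, PilotID} is a candidate key.
{FlightNo, Gate}⁺ = {Aircraft, AirlineCode, DepTime, Dest, FlightNo, Gate, Origin, PilotID} — all of the relation — so {FlightNo, Gate} is a candidate key.
No proper subset of any of these is a key, and no other minimal superkey exists.

{AirlineCode, FlightNo}, {AirlineCode, PilotID}, {FlightNo, Gate}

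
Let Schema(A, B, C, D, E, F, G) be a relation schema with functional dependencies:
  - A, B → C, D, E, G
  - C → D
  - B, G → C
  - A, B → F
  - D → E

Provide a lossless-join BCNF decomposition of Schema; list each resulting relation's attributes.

Candidate key of the original relation: {A, B}.
{A, B, C, D, E, F, G}: {C} determines {C, D, E} here but is not a superkey — split on C → D, E, giving {C, D, E} and {A, B, C, F, G}.
{C, D, E}: {D} determines {D, E} here but is not a superkey — split on D → E, giving {D, E} and {C, D}.
{D, E}: every determinant is a superkey — BCNF.
{C, D}: every determinant is a superkey — BCNF.
{A, B, C, F, G}: {B, G} determines {B, C, G} here but is not a superkey — split on B, G → C, giving {B, C, G} and {A, B, F, G}.
{B, C, G}: every determinant is a superkey — BCNF.
{A, B, F, G}: every determinant is a superkey — BCNF.

{A, B, F, G}; {B, C, G}; {C, D}; {D, E}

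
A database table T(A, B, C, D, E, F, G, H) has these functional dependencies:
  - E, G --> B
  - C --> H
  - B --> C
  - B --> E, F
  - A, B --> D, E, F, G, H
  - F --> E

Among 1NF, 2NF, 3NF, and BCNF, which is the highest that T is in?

1NF

Candidate keys: {A, B}, {A, E, G}, {A, F, G}. Prime attributes: {A, B, E, F, G}.
E, G --> B: {E, G}⁺ = {B, C, E, F, G, H}, which is not all of the attributes, so the left side is not a superkey — BCNF is violated.
C --> H determines the non-prime attribute {H} from a non-superkey — 3NF is violated.
Since {B} ⊂ {A, B} and {B}⁺ ⊇ {C, H} with {C, H} non-prime, there is a partial dependency; 2NF fails.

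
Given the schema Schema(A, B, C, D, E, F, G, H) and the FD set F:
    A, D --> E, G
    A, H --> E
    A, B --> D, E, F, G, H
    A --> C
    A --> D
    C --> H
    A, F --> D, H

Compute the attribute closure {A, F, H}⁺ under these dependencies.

{A, C, D, E, F, G, H}

Start with {A, F, H}.
A, H --> E applies; add {E} → now {A, E, F, H}.
A --> C applies; add {C} → now {A, C, E, F, H}.
A --> D applies; add {D} → now {A, C, D, E, F, H}.
A, D --> E, G applies; add {G} → now {A, C, D, E, F, G, H}.
No further FD applies.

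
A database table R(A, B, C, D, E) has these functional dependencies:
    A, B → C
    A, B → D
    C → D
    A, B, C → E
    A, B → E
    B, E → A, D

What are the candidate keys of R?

{A, B}, {B, E}

{B} never appears on the right of any FD, so every key must include it.
{A, B} is a candidate key since {A, B}⁺ = {A, B, C, D, E} covers every attribute.
{B, E} is a candidate key since {B, E}⁺ = {A, B, C, D, E} covers every attribute.
These are minimal and exhaustive — every other superkey contains one of them.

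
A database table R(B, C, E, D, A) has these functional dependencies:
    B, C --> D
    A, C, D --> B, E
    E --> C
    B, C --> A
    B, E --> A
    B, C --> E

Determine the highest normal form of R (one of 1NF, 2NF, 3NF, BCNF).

Candidate keys: {A, C, D}, {A, D, E}, {B, C}, {B, E}. Prime attributes: {A, B, C, D, E}.
For E --> C we have {E}⁺ = {C, E}; {E} is not a superkey, so BCNF fails.
Its right-hand attributes {C} are all prime, as are those of every other non-superkey FD — the relation is in 3NF.

3NF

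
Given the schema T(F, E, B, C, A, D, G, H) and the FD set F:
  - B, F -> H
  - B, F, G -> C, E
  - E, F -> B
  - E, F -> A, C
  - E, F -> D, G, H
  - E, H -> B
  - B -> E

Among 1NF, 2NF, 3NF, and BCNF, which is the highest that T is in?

Candidate keys: {B, F}, {E, F}. Prime attributes: {B, E, F}.
E, H -> B: {E, H}⁺ = {B, E, H}, which is not all of the attributes, so the left side is not a superkey — BCNF is violated.
But every attribute on its right side ({B}) is prime, and the same holds for every other non-superkey FD, so 3NF still holds.

3NF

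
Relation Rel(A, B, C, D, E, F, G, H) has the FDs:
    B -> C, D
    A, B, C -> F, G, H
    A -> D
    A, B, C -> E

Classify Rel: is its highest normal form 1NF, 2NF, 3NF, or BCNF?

Candidate key: {A, B}. Prime attributes: {A, B}.
B -> C, D: {B}⁺ = {B, C, D}, which is not all of the attributes, so the left side is not a superkey — BCNF is violated.
Because {C, D} are non-prime and the left side of B -> C, D is not a superkey, the relation is not in 3NF.
The proper key subset {A} of {A, B} determines non-prime {D}, so the relation is not even in 2NF.

1NF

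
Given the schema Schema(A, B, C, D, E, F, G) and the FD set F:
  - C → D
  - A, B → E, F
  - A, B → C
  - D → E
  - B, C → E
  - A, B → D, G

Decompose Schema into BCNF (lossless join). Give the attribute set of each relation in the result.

Candidate key of the original relation: {A, B}.
Within {A, B, C, D, E, F, G}: {C}⁺ ∩ {A, B, C, D, E, F, G} = {C, D, E}, not the whole set, so C → D, E violates BCNF; decompose into {C, D, E} and {A, B, C, F, G}.
Within {C, D, E}: {D}⁺ ∩ {C, D, E} = {D, E}, not the whole set, so D → E violates BCNF; decompose into {D, E} and {C, D}.
{D, E} is in BCNF.
{C, D} is in BCNF.
{A, B, C, F, G} is in BCNF.

{A, B, C, F, G}; {C, D}; {D, E}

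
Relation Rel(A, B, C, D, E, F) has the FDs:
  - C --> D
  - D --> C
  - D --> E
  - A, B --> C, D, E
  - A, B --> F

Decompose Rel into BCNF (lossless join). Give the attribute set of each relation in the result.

Candidate key of the original relation: {A, B}.
Within {A, B, C, D, E, F}: {C}⁺ ∩ {A, B, C, D, E, F} = {C, D, E}, not the whole set, so C --> D, E violates BCNF; decompose into {C, D, E} and {A, B, C, F}.
{C, D, E} is in BCNF.
{A, B, C, F} is in BCNF.

{A, B, C, F}; {C, D, E}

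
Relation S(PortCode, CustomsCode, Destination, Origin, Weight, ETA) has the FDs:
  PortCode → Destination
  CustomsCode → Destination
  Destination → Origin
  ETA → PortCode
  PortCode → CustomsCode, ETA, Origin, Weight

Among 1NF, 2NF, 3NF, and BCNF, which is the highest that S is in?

Candidate keys: {ETA}, {PortCode}. Prime attributes: {ETA, PortCode}.
CustomsCode → Destination breaks BCNF: {CustomsCode}⁺ = {CustomsCode, Destination, Origin}, so {CustomsCode} is not a superkey.
Because {Destination} is non-prime and the left side of CustomsCode → Destination is not a superkey, the relation is not in 3NF.
With only single-attribute keys there can be no partial dependency, so 2NF holds.

2NF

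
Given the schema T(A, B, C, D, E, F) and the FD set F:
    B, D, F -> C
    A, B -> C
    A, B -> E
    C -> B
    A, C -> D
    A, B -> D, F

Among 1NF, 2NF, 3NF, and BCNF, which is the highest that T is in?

Candidate keys: {A, B}, {A, C}. Prime attributes: {A, B, C}.
B, D, F -> C: {B, D, F}⁺ = {B, C, D, F}, which is not all of the attributes, so the left side is not a superkey — BCNF is violated.
Its right-hand attributes {C} are all prime, as are those of every other non-superkey FD — the relation is in 3NF.

3NF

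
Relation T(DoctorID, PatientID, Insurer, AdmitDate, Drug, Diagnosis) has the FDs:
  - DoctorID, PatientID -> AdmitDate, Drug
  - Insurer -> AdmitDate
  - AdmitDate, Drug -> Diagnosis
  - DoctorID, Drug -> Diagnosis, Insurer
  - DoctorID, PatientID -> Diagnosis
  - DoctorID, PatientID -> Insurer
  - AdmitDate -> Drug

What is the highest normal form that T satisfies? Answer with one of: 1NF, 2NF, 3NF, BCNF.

2NF

Candidate key: {DoctorID, PatientID}. Prime attributes: {DoctorID, PatientID}.
For Insurer -> AdmitDate we have {Insurer}⁺ = {AdmitDate, Diagnosis, Drug, Insurer}; {Insurer} is not a superkey, so BCNF fails.
Insurer -> AdmitDate determines the non-prime attribute {AdmitDate} from a non-superkey — 3NF is violated.
No non-prime attribute depends on a proper subset of any candidate key, so 2NF holds.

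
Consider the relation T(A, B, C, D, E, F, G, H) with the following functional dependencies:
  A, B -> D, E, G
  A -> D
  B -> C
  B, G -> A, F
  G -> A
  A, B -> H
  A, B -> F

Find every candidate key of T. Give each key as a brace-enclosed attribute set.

{A, B}, {B, G}

Attributes never on any right-hand side: {B} — every candidate key must contain it.
Closure of {A, B} is {A, B, C, D, E, F, G, H}, the whole schema; {A, B} is a candidate key.
Closure of {B, G} is {A, B, C, D, E, F, G, H}, the whole schema; {B, G} is a candidate key.
Any other superkey properly contains one of these, so there are no further candidate keys.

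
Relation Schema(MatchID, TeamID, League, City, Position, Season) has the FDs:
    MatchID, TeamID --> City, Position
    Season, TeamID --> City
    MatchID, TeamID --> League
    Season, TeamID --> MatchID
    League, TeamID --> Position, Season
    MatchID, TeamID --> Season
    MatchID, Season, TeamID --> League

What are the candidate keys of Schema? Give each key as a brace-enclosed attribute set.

{League, TeamID}, {MatchID, TeamID}, {Season, TeamID}

Attributes never on any right-hand side: {TeamID} — every candidate key must contain it.
Closure of {League, TeamID} is {City, League, MatchID, Position, Season, TeamID}, the whole schema; {League, TeamID} is a candidate key.
Closure of {MatchID, TeamID} is {City, League, MatchID, Position, Season, TeamID}, the whole schema; {MatchID, TeamID} is a candidate key.
Closure of {Season, TeamID} is {City, League, MatchID, Position, Season, TeamID}, the whole schema; {Season, TeamID} is a candidate key.
These are minimal and exhaustive — every other superkey contains one of them.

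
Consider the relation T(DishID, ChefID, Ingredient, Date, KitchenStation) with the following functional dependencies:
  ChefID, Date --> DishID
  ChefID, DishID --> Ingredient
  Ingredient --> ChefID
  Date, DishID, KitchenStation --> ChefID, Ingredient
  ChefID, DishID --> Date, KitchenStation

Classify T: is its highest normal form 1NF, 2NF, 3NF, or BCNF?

Candidate keys: {ChefID, Date}, {ChefID, DishID}, {Date, DishID, KitchenStation}, {Date, Ingredient}, {DishID, Ingredient}. Prime attributes: {ChefID, Date, DishID, Ingredient, KitchenStation}.
For Ingredient --> ChefID we have {Ingredient}⁺ = {ChefID, Ingredient}; {Ingredient} is not a superkey, so BCNF fails.
Its right-hand attributes {ChefID} are all prime, as are those of every other non-superkey FD — the relation is in 3NF.

3NF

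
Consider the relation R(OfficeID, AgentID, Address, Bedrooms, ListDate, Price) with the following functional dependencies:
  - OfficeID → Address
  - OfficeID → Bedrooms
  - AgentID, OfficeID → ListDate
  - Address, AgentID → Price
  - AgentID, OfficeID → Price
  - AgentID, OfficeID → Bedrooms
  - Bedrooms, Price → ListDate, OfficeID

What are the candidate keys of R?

{Address, AgentID, Bedrooms}, {AgentID, Bedrooms, Price}, {AgentID, OfficeID}

{AgentID} never appears on the right of any FD, so every key must include it.
{AgentID, OfficeID}⁺ = {Address, AgentID, Bedrooms, ListDate, OfficeID, Price} — all of the relation — so {AgentID, OfficeID} is a candidate key.
{Address, AgentID, Bedrooms}⁺ = {Address, AgentID, Bedrooms, ListDate, OfficeID, Price} — all of the relation — so {Address, AgentID, Bedrooms} is a candidate key.
{AgentID, Bedrooms, Price}⁺ = {Address, AgentID, Bedrooms, ListDate, OfficeID, Price} — all of the relation — so {AgentID, Bedrooms, Price} is a candidate key.
Any other superkey properly contains one of these, so there are no further candidate keys.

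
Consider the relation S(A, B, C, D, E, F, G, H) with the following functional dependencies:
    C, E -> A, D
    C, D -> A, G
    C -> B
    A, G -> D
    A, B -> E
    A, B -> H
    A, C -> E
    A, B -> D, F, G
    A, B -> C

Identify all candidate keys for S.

{A, B}, {A, C}, {C, D}, {C, E}

{A, B}⁺ = {A, B, C, D, E, F, G, H}, which is every attribute, so {A, B} is a candidate key.
{A, C}⁺ = {A, B, C, D, E, F, G, H}, which is every attribute, so {A, C} is a candidate key.
{C, D}⁺ = {A, B, C, D, E, F, G, H}, which is every attribute, so {C, D} is a candidate key.
{C, E}⁺ = {A, B, C, D, E, F, G, H}, which is every attribute, so {C, E} is a candidate key.
Any other superkey properly contains one of these, so there are no further candidate keys.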